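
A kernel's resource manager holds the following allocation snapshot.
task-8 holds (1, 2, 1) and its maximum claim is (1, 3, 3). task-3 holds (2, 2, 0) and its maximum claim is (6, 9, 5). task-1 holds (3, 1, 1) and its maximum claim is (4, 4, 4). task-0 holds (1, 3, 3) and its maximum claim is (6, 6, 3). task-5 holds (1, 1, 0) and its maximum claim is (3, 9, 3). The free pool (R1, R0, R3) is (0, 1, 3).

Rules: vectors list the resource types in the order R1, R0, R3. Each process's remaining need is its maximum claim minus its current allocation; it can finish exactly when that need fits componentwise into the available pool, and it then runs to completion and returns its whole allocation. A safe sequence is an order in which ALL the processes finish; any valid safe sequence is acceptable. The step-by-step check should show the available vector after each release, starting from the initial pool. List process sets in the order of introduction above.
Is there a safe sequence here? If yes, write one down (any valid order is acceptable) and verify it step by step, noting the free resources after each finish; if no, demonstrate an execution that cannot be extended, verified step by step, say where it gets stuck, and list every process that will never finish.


UNSAFE — no complete ordering exists.
Key observation: after task-8, task-1 the pool peaks at (4, 4, 5), and each blocked process is short somewhere: task-3 on R0; task-0 on R1; task-5 on R0.
Going as far as possible: task-8, task-1; after that, nothing fits. Step-by-step check:
  pool = (0, 1, 3)
  task-8 needs (0, 1, 2) <= (0, 1, 3) -> finishes; pool += (1, 2, 1) = (1, 3, 4)
  task-1 needs (1, 3, 3) <= (1, 3, 4) -> finishes; pool += (3, 1, 1) = (4, 4, 5)
  task-3 cannot run: need (4, 7, 5) vs free (4, 4, 5) (insufficient R0)
  task-0 cannot run: need (5, 3, 0) vs free (4, 4, 5) (insufficient R1)
  task-5 cannot run: need (2, 8, 3) vs free (4, 4, 5) (insufficient R0)
Permanently blocked: task-3, task-0 and task-5.


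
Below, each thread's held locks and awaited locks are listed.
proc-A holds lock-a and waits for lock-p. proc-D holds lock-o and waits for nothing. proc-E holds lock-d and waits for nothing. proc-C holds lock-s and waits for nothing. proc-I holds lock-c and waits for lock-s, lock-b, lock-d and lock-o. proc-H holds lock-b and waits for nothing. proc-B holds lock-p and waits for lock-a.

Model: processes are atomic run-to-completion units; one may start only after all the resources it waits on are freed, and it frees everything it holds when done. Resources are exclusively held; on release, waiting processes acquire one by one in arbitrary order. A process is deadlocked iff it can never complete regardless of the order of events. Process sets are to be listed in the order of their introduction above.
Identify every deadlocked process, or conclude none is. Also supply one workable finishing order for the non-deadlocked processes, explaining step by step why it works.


The deadlocked set is proc-A and proc-B.
Key observation: nobody on the ring proc-A -> proc-B -> proc-A can start until another member finishes, which never happens; no other process is dragged down with it.
A valid finishing order for the others: proc-H, proc-C, proc-D, proc-E, proc-I.
Walking it through:
  proc-H: no waits; runs immediately, freeing lock-b
  proc-C: no waits; runs immediately, freeing lock-s
  proc-D: no waits; runs immediately, freeing lock-o
  proc-E: no waits; runs immediately, freeing lock-d
  proc-I waits on lock-s, lock-b, lock-d and lock-o — all released -> runs and releases lock-c


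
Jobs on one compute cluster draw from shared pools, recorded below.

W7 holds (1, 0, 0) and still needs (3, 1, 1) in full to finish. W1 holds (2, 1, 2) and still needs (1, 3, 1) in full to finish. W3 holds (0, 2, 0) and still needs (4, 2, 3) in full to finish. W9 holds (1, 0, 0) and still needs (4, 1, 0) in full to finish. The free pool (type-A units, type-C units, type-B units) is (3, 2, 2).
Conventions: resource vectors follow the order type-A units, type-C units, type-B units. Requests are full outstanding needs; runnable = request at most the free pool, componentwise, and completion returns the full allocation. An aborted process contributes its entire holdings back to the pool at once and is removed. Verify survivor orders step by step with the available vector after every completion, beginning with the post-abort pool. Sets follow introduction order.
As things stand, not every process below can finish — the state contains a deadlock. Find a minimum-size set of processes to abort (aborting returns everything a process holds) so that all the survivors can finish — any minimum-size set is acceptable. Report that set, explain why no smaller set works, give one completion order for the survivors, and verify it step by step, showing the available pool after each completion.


Minimum abort set: W3.
Key observation: W1 could never have finished before the abort; with (0, 2, 0) returned by W3, it fits at step 1.
Why nothing smaller works: aborting no one leaves the state deadlocked as given.
The survivors complete as W1, W9, W7. Walking it through (starting from the post-abort pool):
  pool = (3, 4, 2)
  W1: need (1, 3, 1) fits (3, 4, 2); releases (2, 1, 2), pool now (5, 5, 4)
  W9: need (4, 1, 0) fits (5, 5, 4); releases (1, 0, 0), pool now (6, 5, 4)
  W7: need (3, 1, 1) fits (6, 5, 4); releases (1, 0, 0), pool now (7, 5, 4)


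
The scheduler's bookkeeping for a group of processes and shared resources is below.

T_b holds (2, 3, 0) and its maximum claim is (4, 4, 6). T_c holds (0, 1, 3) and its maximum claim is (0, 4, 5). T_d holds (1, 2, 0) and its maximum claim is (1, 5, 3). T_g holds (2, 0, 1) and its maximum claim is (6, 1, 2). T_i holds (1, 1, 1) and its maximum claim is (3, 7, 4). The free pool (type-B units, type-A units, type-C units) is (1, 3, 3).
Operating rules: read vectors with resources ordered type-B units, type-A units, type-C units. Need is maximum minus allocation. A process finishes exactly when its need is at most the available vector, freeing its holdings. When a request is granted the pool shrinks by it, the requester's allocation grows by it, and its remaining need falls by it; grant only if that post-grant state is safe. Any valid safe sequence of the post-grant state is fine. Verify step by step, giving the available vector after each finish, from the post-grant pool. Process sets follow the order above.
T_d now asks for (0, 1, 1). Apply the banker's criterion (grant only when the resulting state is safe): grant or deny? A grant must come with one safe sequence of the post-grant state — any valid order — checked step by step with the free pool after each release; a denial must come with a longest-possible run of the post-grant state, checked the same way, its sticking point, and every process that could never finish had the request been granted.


GRANT. The post-grant state is safe; one safe sequence: T_d, T_c, T_b, T_i, T_g.
Key observation: granting shrinks the pool to (1, 2, 2), yet T_d still fits and the chain goes through.
Check on the post-grant state, step by step:
  pool = (1, 2, 2)
  T_d needs (0, 2, 2) <= (1, 2, 2) -> finishes; pool += (1, 3, 1) = (2, 5, 3)
  T_c needs (0, 3, 2) <= (2, 5, 3) -> finishes; pool += (0, 1, 3) = (2, 6, 6)
  T_b needs (2, 1, 6) <= (2, 6, 6) -> finishes; pool += (2, 3, 0) = (4, 9, 6)
  T_i needs (2, 6, 3) <= (4, 9, 6) -> finishes; pool += (1, 1, 1) = (5, 10, 7)
  T_g needs (4, 1, 1) <= (5, 10, 7) -> finishes; pool += (2, 0, 1) = (7, 10, 8)


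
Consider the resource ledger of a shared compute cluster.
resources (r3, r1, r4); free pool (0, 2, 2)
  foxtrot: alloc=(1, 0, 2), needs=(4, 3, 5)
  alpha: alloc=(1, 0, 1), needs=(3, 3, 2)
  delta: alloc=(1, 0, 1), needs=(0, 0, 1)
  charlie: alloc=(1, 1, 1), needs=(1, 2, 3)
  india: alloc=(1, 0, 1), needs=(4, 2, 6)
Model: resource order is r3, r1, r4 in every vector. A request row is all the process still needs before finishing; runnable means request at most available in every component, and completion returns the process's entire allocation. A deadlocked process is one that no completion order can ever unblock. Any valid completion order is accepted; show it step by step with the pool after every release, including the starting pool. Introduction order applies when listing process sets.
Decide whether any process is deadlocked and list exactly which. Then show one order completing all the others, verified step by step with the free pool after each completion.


The deadlocked set is foxtrot, alpha and india.
Key observation: after delta, charlie complete, (2, 3, 4) is the best the pool ever gets, yet each leftover process wants more r3.
One completion order for the rest: delta, charlie. Verifying each step:
  pool = (0, 2, 2)
  delta: need (0, 0, 1) fits (0, 2, 2); releases (1, 0, 1), pool now (1, 2, 3)
  charlie: need (1, 2, 3) fits (1, 2, 3); releases (1, 1, 1), pool now (2, 3, 4)
None of the blocked processes ever fits:
  foxtrot still needs (4, 3, 5) but only (2, 3, 4) is free — short on r3 and r4
  alpha still needs (3, 3, 2) but only (2, 3, 4) is free — short on r3
  india still needs (4, 2, 6) but only (2, 3, 4) is free — short on r3 and r4


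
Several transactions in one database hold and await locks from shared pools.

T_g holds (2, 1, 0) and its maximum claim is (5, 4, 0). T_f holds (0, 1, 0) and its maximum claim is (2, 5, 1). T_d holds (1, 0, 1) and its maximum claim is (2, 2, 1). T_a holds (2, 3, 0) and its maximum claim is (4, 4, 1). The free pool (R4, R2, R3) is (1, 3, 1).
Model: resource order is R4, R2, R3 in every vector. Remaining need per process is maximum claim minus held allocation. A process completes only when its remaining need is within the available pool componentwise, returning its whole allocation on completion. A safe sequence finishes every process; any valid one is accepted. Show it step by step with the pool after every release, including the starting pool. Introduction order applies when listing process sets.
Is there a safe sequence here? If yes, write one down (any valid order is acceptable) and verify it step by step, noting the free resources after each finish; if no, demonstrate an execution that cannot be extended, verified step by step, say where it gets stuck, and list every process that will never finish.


SAFE, for example via the order T_d, T_a, T_f, T_g.
Key observation: the order's first zero-slack moment is T_d ((1, 2, 0) needed, (1, 3, 1) free — a requested resource with nothing to spare).
Step-by-step check:
  pool = (1, 3, 1)
  T_d: need (1, 2, 0) fits (1, 3, 1); releases (1, 0, 1), pool now (2, 3, 2)
  T_a: need (2, 1, 1) fits (2, 3, 2); releases (2, 3, 0), pool now (4, 6, 2)
  T_f: need (2, 4, 1) fits (4, 6, 2); releases (0, 1, 0), pool now (4, 7, 2)
  T_g: need (3, 3, 0) fits (4, 7, 2); releases (2, 1, 0), pool now (6, 8, 2)


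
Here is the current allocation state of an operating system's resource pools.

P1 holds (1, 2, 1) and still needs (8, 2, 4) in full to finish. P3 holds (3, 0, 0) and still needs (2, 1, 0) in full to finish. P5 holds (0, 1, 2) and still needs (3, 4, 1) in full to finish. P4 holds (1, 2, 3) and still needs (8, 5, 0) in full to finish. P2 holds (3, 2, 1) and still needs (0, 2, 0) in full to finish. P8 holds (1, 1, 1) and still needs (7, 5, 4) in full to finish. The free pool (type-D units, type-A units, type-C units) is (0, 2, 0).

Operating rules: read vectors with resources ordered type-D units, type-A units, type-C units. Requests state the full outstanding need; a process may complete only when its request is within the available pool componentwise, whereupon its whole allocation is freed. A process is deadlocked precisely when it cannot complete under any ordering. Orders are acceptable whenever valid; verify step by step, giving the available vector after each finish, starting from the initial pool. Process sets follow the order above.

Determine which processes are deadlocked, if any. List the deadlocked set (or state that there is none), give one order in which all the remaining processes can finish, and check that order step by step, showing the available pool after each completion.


Deadlocked set: P1, P4 and P8.
Key observation: no order helps: past P2, P3, P5, the free pool tops out at (6, 5, 3), below what each blocked process needs in type-D units.
A valid finishing order for the others: P2, P3, P5. Verifying each step:
  pool = (0, 2, 0)
  P2 needs (0, 2, 0) <= (0, 2, 0) -> finishes; pool += (3, 2, 1) = (3, 4, 1)
  P3 needs (2, 1, 0) <= (3, 4, 1) -> finishes; pool += (3, 0, 0) = (6, 4, 1)
  P5 needs (3, 4, 1) <= (6, 4, 1) -> finishes; pool += (0, 1, 2) = (6, 5, 3)
The blocked processes can never fit:
  blocked: P1 wants (8, 2, 4), pool (6, 5, 3) — not enough type-D units and type-C units
  blocked: P4 wants (8, 5, 0), pool (6, 5, 3) — not enough type-D units
  blocked: P8 wants (7, 5, 4), pool (6, 5, 3) — not enough type-D units and type-C units


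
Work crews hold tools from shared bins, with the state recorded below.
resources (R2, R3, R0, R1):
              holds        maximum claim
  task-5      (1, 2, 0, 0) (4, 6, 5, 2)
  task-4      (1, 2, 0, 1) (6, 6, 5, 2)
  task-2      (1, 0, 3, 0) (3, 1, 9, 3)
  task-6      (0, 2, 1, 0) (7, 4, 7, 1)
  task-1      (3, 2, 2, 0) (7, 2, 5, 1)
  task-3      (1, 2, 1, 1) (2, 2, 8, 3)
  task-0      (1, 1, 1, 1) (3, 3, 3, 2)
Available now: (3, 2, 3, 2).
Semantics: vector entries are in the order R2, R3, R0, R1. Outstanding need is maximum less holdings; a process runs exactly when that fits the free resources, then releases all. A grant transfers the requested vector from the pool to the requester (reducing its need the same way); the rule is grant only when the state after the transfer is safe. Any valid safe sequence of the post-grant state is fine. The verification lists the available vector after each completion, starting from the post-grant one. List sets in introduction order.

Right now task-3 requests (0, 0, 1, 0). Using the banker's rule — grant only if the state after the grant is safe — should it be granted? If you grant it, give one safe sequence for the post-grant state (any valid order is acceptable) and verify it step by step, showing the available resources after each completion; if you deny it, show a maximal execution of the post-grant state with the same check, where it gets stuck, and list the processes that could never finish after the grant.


DENY: after the grant no complete ordering would exist.
Key observation: R0 is the bottleneck — with task-0, task-1, task-5, task-4 done the pool holds (9, 9, 5, 4), short of every remaining need.
After a pretend grant, a maximal execution: task-0, task-1, task-5, task-4 — then nothing else fits. Step-by-step check:
  pool = (3, 2, 2, 2)
  task-0 needs (2, 2, 2, 1) <= (3, 2, 2, 2) -> finishes; pool += (1, 1, 1, 1) = (4, 3, 3, 3)
  task-1 needs (4, 0, 3, 1) <= (4, 3, 3, 3) -> finishes; pool += (3, 2, 2, 0) = (7, 5, 5, 3)
  task-5 needs (3, 4, 5, 2) <= (7, 5, 5, 3) -> finishes; pool += (1, 2, 0, 0) = (8, 7, 5, 3)
  task-4 needs (5, 4, 5, 1) <= (8, 7, 5, 3) -> finishes; pool += (1, 2, 0, 1) = (9, 9, 5, 4)
  task-2 cannot run: need (2, 1, 6, 3) vs free (9, 9, 5, 4) (insufficient R0)
  task-6 cannot run: need (7, 2, 6, 1) vs free (9, 9, 5, 4) (insufficient R0)
  task-3 cannot run: need (1, 0, 6, 2) vs free (9, 9, 5, 4) (insufficient R0)
Post-grant, the permanently blocked set is task-2, task-6 and task-3.


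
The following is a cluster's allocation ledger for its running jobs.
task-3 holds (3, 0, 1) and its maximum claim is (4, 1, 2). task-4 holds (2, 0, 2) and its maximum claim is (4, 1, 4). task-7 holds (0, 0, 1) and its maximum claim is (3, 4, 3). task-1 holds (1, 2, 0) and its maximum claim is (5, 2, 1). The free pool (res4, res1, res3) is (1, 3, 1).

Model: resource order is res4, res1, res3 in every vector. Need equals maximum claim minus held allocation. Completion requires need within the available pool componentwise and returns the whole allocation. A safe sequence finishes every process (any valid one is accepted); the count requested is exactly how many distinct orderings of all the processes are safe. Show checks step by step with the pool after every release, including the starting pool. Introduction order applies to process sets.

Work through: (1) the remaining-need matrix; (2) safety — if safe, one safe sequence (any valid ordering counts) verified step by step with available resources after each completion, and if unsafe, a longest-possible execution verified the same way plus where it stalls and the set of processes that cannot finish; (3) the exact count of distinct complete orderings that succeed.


(1) Outstanding need per process (order res4, res1, res3):
  task-3: (1, 1, 1)
  task-4: (2, 1, 2)
  task-7: (3, 4, 2)
  task-1: (4, 0, 1)
(2) SAFE. One safe sequence: task-3, task-4, task-1, task-7.
Key observation: task-3 is the earliest step where a requested resource binds exactly: need (1, 1, 1), pool (1, 3, 1) at its turn.
Check, step by step:
  pool = (1, 3, 1)
  task-3: need (1, 1, 1) fits (1, 3, 1); releases (3, 0, 1), pool now (4, 3, 2)
  task-4: need (2, 1, 2) fits (4, 3, 2); releases (2, 0, 2), pool now (6, 3, 4)
  task-1: need (4, 0, 1) fits (6, 3, 4); releases (1, 2, 0), pool now (7, 5, 4)
  task-7: need (3, 4, 2) fits (7, 5, 4); releases (0, 0, 1), pool now (7, 5, 5)
(3) Precisely 3 of the possible complete orderings are safe sequences.


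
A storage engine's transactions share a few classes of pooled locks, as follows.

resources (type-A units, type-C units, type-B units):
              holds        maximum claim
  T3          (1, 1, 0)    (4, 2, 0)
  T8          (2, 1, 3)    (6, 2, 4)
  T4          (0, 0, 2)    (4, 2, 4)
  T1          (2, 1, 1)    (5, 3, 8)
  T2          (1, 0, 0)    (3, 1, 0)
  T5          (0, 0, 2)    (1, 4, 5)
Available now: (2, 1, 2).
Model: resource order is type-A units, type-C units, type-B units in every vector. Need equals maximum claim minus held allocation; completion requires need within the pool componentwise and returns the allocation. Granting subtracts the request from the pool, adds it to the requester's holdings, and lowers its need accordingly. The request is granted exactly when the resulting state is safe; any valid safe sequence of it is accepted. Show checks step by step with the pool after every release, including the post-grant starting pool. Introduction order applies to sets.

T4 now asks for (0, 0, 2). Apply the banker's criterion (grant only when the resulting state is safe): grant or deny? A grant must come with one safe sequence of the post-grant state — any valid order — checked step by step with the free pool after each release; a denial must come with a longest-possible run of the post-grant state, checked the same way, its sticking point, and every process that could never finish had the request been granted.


GRANT: granting preserves safety; a valid post-grant sequence is T2, T3, T4, T8, T1, T5.
Key observation: post-grant, (2, 1, 0) remains, and an order beginning with T2 completes everyone.
Verifying the post-grant state step by step:
  pool = (2, 1, 0)
  T2 needs (2, 1, 0) <= (2, 1, 0) -> finishes; pool += (1, 0, 0) = (3, 1, 0)
  T3 needs (3, 1, 0) <= (3, 1, 0) -> finishes; pool += (1, 1, 0) = (4, 2, 0)
  T4 needs (4, 2, 0) <= (4, 2, 0) -> finishes; pool += (0, 0, 4) = (4, 2, 4)
  T8 needs (4, 1, 1) <= (4, 2, 4) -> finishes; pool += (2, 1, 3) = (6, 3, 7)
  T1 needs (3, 2, 7) <= (6, 3, 7) -> finishes; pool += (2, 1, 1) = (8, 4, 8)
  T5 needs (1, 4, 3) <= (8, 4, 8) -> finishes; pool += (0, 0, 2) = (8, 4, 10)


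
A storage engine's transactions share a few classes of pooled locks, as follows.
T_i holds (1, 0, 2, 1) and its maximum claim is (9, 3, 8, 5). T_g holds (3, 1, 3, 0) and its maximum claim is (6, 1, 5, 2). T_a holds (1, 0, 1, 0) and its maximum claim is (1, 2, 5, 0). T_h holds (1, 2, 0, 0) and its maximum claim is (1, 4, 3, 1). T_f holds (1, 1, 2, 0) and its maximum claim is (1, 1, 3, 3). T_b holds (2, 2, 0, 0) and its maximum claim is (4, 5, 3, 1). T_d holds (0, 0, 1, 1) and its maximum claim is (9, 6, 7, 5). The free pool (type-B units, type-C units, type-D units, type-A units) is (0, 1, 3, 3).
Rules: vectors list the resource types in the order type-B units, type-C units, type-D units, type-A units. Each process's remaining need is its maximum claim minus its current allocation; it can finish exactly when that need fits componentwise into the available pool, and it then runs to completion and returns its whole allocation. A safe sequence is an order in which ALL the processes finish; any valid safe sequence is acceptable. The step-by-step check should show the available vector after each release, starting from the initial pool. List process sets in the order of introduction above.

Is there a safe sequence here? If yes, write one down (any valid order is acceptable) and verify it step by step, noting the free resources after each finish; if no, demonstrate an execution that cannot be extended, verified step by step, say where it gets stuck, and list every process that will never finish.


The state is UNSAFE.
Key observation: after T_f, T_a, T_h, T_b, T_g complete, (8, 7, 9, 3) is the best the pool ever gets, yet each leftover process wants more type-A units.
A maximal execution: T_f, T_a, T_h, T_b, T_g — then nothing else fits. Verifying each step:
  pool = (0, 1, 3, 3)
  T_f: need (0, 0, 1, 3) fits (0, 1, 3, 3); releases (1, 1, 2, 0), pool now (1, 2, 5, 3)
  T_a: need (0, 2, 4, 0) fits (1, 2, 5, 3); releases (1, 0, 1, 0), pool now (2, 2, 6, 3)
  T_h: need (0, 2, 3, 1) fits (2, 2, 6, 3); releases (1, 2, 0, 0), pool now (3, 4, 6, 3)
  T_b: need (2, 3, 3, 1) fits (3, 4, 6, 3); releases (2, 2, 0, 0), pool now (5, 6, 6, 3)
  T_g: need (3, 0, 2, 2) fits (5, 6, 6, 3); releases (3, 1, 3, 0), pool now (8, 7, 9, 3)
  blocked: T_i wants (8, 3, 6, 4), pool (8, 7, 9, 3) — not enough type-A units
  blocked: T_d wants (9, 6, 6, 4), pool (8, 7, 9, 3) — not enough type-B units and type-A units
Processes that can never finish: T_i and T_d.


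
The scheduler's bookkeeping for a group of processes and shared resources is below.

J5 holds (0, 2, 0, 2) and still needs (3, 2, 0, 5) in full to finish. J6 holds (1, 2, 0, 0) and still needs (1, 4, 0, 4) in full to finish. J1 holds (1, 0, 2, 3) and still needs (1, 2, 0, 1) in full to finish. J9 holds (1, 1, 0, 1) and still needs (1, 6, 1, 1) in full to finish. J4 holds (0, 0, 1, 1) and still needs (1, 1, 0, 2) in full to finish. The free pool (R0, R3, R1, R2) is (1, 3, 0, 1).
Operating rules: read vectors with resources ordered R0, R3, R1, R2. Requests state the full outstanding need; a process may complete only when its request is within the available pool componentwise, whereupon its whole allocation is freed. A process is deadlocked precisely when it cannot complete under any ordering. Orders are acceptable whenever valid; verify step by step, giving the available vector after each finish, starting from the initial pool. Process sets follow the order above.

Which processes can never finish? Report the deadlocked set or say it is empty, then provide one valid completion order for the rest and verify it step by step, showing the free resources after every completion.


The deadlocked set is J5, J6 and J9.
Key observation: after J1, J4 the pool peaks at (2, 3, 3, 5), and each blocked process is short somewhere: J5 on R0; J6 on R3; J9 on R3.
A valid finishing order for the others: J1, J4. Step-by-step check:
  pool = (1, 3, 0, 1)
  run J1 (needs (1, 2, 0, 1), free (1, 3, 0, 1)); after release of (1, 0, 2, 3) the pool is (2, 3, 2, 4)
  run J4 (needs (1, 1, 0, 2), free (2, 3, 2, 4)); after release of (0, 0, 1, 1) the pool is (2, 3, 3, 5)
The blocked processes can never fit:
  J5 cannot run: need (3, 2, 0, 5) vs free (2, 3, 3, 5) (insufficient R0)
  J6 cannot run: need (1, 4, 0, 4) vs free (2, 3, 3, 5) (insufficient R3)
  J9 cannot run: need (1, 6, 1, 1) vs free (2, 3, 3, 5) (insufficient R3)


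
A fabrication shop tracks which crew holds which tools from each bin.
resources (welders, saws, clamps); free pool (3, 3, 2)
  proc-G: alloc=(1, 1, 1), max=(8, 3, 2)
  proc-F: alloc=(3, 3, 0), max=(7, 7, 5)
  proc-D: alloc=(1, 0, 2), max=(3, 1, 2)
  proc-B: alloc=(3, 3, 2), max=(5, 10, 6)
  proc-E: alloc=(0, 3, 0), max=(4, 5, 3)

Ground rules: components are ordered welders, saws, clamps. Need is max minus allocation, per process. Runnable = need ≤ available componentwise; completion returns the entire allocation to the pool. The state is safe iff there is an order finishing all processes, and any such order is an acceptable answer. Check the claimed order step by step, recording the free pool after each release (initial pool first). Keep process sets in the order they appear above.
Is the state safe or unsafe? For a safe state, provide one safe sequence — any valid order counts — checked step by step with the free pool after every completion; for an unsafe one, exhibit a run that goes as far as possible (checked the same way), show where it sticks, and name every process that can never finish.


UNSAFE.
Key observation: after proc-D, proc-E the pool peaks at (4, 6, 4), and each blocked process is short somewhere: proc-G on welders; proc-F on clamps; proc-B on saws.
A maximal execution: proc-D, proc-E — then nothing else fits. Step-by-step check:
  pool = (3, 3, 2)
  proc-D needs (2, 1, 0) <= (3, 3, 2) -> finishes; pool += (1, 0, 2) = (4, 3, 4)
  proc-E needs (4, 2, 3) <= (4, 3, 4) -> finishes; pool += (0, 3, 0) = (4, 6, 4)
  proc-G still needs (7, 2, 1) but only (4, 6, 4) is free — short on welders
  proc-F still needs (4, 4, 5) but only (4, 6, 4) is free — short on clamps
  proc-B still needs (2, 7, 4) but only (4, 6, 4) is free — short on saws
Never able to finish: proc-G, proc-F and proc-B.


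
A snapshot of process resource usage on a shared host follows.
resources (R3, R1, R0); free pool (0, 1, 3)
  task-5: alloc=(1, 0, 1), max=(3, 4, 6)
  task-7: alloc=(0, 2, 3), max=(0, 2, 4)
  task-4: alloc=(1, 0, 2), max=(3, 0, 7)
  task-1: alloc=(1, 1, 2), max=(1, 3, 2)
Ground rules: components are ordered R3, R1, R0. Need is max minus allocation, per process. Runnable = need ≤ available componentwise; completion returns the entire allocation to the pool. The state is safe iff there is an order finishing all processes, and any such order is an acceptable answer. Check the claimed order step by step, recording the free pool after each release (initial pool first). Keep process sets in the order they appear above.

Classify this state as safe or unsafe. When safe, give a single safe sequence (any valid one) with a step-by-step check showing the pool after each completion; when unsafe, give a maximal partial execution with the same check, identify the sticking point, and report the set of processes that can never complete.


The state is UNSAFE.
Key observation: task-7, task-1 can finish, but then (1, 4, 8) is all there is, and the blocked group's R3 demands exceed it.
Going as far as possible: task-7, task-1; after that, nothing fits. Verifying each step:
  pool = (0, 1, 3)
  task-7 needs (0, 0, 1) <= (0, 1, 3) -> finishes; pool += (0, 2, 3) = (0, 3, 6)
  task-1 needs (0, 2, 0) <= (0, 3, 6) -> finishes; pool += (1, 1, 2) = (1, 4, 8)
  blocked: task-5 wants (2, 4, 5), pool (1, 4, 8) — not enough R3
  blocked: task-4 wants (2, 0, 5), pool (1, 4, 8) — not enough R3
Permanently blocked: task-5 and task-4.


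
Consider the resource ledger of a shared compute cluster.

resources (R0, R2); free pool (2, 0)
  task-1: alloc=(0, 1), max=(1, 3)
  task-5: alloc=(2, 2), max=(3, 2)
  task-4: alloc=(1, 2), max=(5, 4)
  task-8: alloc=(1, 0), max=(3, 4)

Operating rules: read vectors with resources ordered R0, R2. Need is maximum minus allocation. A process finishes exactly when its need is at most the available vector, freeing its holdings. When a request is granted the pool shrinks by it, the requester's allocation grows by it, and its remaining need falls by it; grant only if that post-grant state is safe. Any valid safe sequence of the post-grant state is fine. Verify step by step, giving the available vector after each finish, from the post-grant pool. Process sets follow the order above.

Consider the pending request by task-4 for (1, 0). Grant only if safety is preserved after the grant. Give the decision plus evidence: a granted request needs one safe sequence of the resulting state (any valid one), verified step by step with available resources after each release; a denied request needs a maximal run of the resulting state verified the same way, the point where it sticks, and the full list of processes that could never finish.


GRANT: granting preserves safety; a valid post-grant sequence is task-5, task-1, task-4, task-8.
Key observation: the transfer keeps a workable pool ((1, 0)); task-5 starts the safe sequence.
Step-by-step check of the post-grant state:
  pool = (1, 0)
  task-5: need (1, 0) fits (1, 0); releases (2, 2), pool now (3, 2)
  task-1: need (1, 2) fits (3, 2); releases (0, 1), pool now (3, 3)
  task-4: need (3, 2) fits (3, 3); releases (2, 2), pool now (5, 5)
  task-8: need (2, 4) fits (5, 5); releases (1, 0), pool now (6, 5)


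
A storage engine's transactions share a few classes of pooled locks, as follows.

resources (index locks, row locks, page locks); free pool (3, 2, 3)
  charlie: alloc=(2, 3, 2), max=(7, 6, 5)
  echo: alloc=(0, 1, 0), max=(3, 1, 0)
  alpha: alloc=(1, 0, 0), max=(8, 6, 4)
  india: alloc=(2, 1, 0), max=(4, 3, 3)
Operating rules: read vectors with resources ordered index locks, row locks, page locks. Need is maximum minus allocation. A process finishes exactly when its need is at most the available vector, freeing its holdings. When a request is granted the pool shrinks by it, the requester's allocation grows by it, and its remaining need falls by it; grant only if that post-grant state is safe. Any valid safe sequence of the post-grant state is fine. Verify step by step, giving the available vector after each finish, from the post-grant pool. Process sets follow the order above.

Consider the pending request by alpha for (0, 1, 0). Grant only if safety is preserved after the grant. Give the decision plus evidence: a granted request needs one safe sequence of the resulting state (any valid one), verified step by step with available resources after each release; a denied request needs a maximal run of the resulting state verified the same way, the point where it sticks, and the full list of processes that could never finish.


GRANT — the state after the grant stays safe, e.g. via echo, india, charlie, alpha.
Key observation: with (3, 1, 3) left after the transfer, echo can run at once — the state stays safe.
Step-by-step check of the post-grant state:
  pool = (3, 1, 3)
  echo: need (3, 0, 0) fits (3, 1, 3); releases (0, 1, 0), pool now (3, 2, 3)
  india: need (2, 2, 3) fits (3, 2, 3); releases (2, 1, 0), pool now (5, 3, 3)
  charlie: need (5, 3, 3) fits (5, 3, 3); releases (2, 3, 2), pool now (7, 6, 5)
  alpha: need (7, 5, 4) fits (7, 6, 5); releases (1, 1, 0), pool now (8, 7, 5)


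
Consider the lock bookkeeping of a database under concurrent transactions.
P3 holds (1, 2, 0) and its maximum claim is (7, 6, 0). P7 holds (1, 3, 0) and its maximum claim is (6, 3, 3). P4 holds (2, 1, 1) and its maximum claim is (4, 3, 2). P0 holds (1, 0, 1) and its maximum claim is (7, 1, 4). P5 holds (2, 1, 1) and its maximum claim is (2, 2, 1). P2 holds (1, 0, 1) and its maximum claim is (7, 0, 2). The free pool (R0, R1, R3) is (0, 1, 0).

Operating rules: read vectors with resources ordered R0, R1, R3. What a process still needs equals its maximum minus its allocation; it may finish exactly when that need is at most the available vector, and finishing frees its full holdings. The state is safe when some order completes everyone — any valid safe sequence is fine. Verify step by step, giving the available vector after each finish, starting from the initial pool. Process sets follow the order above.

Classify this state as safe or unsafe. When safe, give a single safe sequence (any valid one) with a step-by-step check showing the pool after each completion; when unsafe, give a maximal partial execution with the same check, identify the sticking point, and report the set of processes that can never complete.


The state is UNSAFE.
Key observation: after P5, P4 complete, (4, 3, 2) is the best the pool ever gets, yet each leftover process wants more R0.
The run P5, P4 cannot be extended any further. Walking it through:
  pool = (0, 1, 0)
  run P5 (needs (0, 1, 0), free (0, 1, 0)); after release of (2, 1, 1) the pool is (2, 2, 1)
  run P4 (needs (2, 2, 1), free (2, 2, 1)); after release of (2, 1, 1) the pool is (4, 3, 2)
  blocked: P3 wants (6, 4, 0), pool (4, 3, 2) — not enough R0 and R1
  blocked: P7 wants (5, 0, 3), pool (4, 3, 2) — not enough R0 and R3
  blocked: P0 wants (6, 1, 3), pool (4, 3, 2) — not enough R0 and R3
  blocked: P2 wants (6, 0, 1), pool (4, 3, 2) — not enough R0
Permanently blocked: P3, P7, P0 and P2.


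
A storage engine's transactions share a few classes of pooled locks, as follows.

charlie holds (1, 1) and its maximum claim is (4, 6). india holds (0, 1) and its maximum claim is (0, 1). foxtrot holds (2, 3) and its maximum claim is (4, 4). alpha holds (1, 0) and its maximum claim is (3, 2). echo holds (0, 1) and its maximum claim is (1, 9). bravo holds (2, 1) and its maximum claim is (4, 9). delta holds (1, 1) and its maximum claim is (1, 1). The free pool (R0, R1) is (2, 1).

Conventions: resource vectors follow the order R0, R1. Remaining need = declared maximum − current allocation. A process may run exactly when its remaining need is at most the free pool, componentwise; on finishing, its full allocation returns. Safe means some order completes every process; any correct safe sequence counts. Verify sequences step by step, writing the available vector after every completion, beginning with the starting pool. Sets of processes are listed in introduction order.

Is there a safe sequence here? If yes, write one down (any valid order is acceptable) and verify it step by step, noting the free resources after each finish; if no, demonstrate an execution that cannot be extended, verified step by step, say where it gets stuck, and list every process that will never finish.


UNSAFE.
Key observation: the pool after foxtrot, delta, charlie, alpha, india is (7, 7); every surviving request exceeds it in R1, so progress ends there.
Going as far as possible: foxtrot, delta, charlie, alpha, india; after that, nothing fits. Check, step by step:
  pool = (2, 1)
  foxtrot needs (2, 1) <= (2, 1) -> finishes; pool += (2, 3) = (4, 4)
  delta needs (0, 0) <= (4, 4) -> finishes; pool += (1, 1) = (5, 5)
  charlie needs (3, 5) <= (5, 5) -> finishes; pool += (1, 1) = (6, 6)
  alpha needs (2, 2) <= (6, 6) -> finishes; pool += (1, 0) = (7, 6)
  india needs (0, 0) <= (7, 6) -> finishes; pool += (0, 1) = (7, 7)
  echo still needs (1, 8) but only (7, 7) is free — short on R1
  bravo still needs (2, 8) but only (7, 7) is free — short on R1
Processes that can never finish: echo and bravo.


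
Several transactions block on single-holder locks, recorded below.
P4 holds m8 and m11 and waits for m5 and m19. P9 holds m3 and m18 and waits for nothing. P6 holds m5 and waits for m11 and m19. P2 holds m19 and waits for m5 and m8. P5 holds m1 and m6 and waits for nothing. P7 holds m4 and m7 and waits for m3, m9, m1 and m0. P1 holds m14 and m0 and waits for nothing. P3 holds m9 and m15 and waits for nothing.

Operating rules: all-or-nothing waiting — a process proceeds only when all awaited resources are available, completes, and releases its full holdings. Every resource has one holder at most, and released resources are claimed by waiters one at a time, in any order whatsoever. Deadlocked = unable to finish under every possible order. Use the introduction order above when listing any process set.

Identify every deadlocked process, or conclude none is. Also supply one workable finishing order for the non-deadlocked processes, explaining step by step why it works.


Deadlocked: P4, P6 and P2.
Key observation: the waits loop around P4 -> P6 -> P4 with no way out; P2 is caught in further circular waits.
One completion order for the rest: P5, P3, P9, P1, P7.
Walking it through:
  run P5 (it waits on nothing); releases m1 and m6
  run P3 (it waits on nothing); releases m9 and m15
  run P9 (it waits on nothing); releases m3 and m18
  run P1 (it waits on nothing); releases m14 and m0
  P7: everything it awaited (m3, m9, m1 and m0) is free; runs, freeing m4 and m7


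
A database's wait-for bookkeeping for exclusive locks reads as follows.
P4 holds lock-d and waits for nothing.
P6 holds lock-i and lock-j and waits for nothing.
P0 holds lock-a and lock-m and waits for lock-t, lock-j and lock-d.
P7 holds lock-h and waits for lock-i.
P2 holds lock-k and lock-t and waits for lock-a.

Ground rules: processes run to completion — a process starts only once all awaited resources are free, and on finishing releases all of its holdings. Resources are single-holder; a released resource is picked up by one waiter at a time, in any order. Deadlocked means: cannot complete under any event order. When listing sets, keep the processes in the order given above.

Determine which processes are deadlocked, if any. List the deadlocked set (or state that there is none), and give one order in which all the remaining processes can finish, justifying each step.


Deadlocked set: P0 and P2.
Key observation: the waits loop around P0 -> P2 -> P0 with no way out; no other process is dragged down with it.
A valid finishing order for the others: P6, P7, P4.
Verifying each step:
  P6: no waits; runs immediately, freeing lock-i and lock-j
  P7 waits on lock-i — all released -> runs and releases lock-h
  P4: no waits; runs immediately, freeing lock-d


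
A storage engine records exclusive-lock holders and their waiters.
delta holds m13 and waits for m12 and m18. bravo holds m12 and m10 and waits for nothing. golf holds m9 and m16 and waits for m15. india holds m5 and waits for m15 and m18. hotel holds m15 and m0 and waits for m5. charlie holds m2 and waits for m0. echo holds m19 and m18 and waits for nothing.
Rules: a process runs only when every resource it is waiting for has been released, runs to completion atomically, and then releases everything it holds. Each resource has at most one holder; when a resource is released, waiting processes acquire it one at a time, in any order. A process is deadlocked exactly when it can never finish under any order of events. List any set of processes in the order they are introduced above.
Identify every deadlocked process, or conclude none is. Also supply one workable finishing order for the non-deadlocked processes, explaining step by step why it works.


Deadlocked set: golf, india, hotel and charlie.
Key observation: the knot is the closed ring of waits hotel -> india -> hotel; golf and charlie wait into the deadlock from upstream.
One completion order for the rest: echo, bravo, delta.
Check, step by step:
  run echo (it waits on nothing); releases m19 and m18
  run bravo (it waits on nothing); releases m12 and m10
  delta waits on m12 and m18 — all released -> runs and releases m13


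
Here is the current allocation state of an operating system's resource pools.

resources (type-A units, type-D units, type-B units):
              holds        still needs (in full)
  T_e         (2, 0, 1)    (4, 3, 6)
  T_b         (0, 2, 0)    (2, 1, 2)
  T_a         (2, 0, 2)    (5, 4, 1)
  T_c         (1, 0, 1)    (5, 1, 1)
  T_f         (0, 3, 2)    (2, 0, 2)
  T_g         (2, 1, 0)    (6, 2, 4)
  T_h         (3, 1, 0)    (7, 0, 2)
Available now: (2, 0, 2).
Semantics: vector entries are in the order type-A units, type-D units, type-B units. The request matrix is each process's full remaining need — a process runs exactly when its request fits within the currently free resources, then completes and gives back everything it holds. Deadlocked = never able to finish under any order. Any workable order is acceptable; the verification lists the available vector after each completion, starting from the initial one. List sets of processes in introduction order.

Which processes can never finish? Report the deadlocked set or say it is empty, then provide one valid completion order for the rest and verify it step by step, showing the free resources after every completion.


Deadlocked set: T_e, T_a, T_c, T_g and T_h.
Key observation: even finishing T_f, T_b leaves just (2, 5, 4) free — too little type-A units for any of the remaining processes.
One completion order for the rest: T_f, T_b. Step-by-step check:
  pool = (2, 0, 2)
  run T_f (needs (2, 0, 2), free (2, 0, 2)); after release of (0, 3, 2) the pool is (2, 3, 4)
  run T_b (needs (2, 1, 2), free (2, 3, 4)); after release of (0, 2, 0) the pool is (2, 5, 4)
None of the blocked processes ever fits:
  blocked: T_e wants (4, 3, 6), pool (2, 5, 4) — not enough type-A units and type-B units
  blocked: T_a wants (5, 4, 1), pool (2, 5, 4) — not enough type-A units
  blocked: T_c wants (5, 1, 1), pool (2, 5, 4) — not enough type-A units
  blocked: T_g wants (6, 2, 4), pool (2, 5, 4) — not enough type-A units
  blocked: T_h wants (7, 0, 2), pool (2, 5, 4) — not enough type-A units
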